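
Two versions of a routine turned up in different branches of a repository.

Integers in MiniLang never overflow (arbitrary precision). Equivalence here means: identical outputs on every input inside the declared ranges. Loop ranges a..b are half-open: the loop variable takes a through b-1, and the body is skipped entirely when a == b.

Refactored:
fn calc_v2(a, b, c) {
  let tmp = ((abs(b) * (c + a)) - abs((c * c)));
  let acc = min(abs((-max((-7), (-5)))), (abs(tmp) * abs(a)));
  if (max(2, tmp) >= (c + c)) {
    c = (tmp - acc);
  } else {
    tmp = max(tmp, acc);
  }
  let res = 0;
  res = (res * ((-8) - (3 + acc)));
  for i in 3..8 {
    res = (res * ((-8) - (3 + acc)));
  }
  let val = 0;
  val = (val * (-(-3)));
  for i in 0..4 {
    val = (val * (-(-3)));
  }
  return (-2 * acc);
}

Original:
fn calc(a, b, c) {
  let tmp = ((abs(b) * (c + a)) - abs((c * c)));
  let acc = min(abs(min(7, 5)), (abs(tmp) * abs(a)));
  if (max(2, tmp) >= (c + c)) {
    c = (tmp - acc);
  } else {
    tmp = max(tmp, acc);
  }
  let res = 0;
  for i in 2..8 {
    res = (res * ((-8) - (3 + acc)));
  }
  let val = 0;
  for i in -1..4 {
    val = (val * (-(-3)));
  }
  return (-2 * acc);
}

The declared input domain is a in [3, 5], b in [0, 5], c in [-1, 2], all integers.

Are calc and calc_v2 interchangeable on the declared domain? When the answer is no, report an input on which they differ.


Reading the diff, among the changes: loop structure differs; and arithmetic usage differs; and statement counts differ; and constant usage differs; and min/max/abs usage differs.
As a probe, take a=3, b=5, c=2: calc runs tmp becomes 21; next acc becomes 5; next (max(2, tmp) >= (c + c)) evaluates to true; next c becomes 16; next res becomes 0; next at i=2:; next res becomes 0; next at i=3:; next res becomes 0; next at i=4:; next res becomes 0; next at i=5:; next res becomes 0; next at i=6:; next res becomes 0; next at i=7:; next res becomes 0; next val becomes 0; next at i=-1:; next val becomes 0; next at i=0:; next val becomes 0; next at i=1:; next val becomes 0; next at i=2:; next val becomes 0; next at i=3:; next val becomes 0; next final value -10; calc_v2 runs tmp becomes 21; next acc becomes 5; next (max(2, tmp) >= (c + c)) evaluates to true; next c becomes 16; next res becomes 0; next res becomes 0; next at i=3:; next res becomes 0; next at i=4:; next res becomes 0; next at i=5:; next res becomes 0; next at i=6:; next res becomes 0; next at i=7:; next res becomes 0; next val becomes 0; next val becomes 0; next at i=0:; next val becomes 0; next at i=1:; next val becomes 0; next at i=2:; next val becomes 0; next at i=3:; next val becomes 0; next final value -10; both end at -10.
Every one of the 72 inputs gives matching results.
verdict: equivalent


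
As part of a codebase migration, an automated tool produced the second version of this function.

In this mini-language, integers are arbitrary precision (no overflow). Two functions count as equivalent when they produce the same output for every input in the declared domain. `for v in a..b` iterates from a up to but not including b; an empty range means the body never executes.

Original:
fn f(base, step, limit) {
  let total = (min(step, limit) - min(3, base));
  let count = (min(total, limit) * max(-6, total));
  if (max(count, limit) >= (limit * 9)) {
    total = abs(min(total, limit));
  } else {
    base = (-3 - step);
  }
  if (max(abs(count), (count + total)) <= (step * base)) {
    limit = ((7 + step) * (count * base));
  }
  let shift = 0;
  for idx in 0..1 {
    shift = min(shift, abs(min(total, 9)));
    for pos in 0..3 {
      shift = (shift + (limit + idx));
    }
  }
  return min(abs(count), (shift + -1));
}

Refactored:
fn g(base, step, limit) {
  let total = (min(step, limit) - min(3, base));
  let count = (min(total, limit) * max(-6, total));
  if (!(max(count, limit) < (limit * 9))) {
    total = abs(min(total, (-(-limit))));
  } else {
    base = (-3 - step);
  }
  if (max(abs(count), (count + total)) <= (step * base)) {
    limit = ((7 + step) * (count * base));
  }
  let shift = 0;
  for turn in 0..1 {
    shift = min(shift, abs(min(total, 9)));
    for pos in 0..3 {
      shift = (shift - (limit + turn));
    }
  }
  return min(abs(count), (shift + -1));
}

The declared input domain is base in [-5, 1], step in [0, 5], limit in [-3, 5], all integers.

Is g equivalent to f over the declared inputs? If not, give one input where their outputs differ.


Take base=-5, step=0, limit=-3.
f: total = 2; count = -6; (max(count, limit) >= (limit * 9)) -> true; total = 3; (max(abs(count), (count + total)) <= (step * base)) -> false; shift = 0; [idx=0]; shift = 0; [pos=0]; shift = -3; [pos=1]; shift = -6; [pos=2]; shift = -9; return -10
g: total = 2; count = -6; (!(max(count, limit) < (limit * 9))) -> true; total = 3; (max(abs(count), (count + total)) <= (step * base)) -> false; shift = 0; [turn=0]; shift = 0; [pos=0]; shift = 3; [pos=1]; shift = 6; [pos=2]; shift = 9; return 6
-10 != 6, so the rewrite changes behavior.
verdict: not equivalent; witness: base=-5, step=0, limit=-3


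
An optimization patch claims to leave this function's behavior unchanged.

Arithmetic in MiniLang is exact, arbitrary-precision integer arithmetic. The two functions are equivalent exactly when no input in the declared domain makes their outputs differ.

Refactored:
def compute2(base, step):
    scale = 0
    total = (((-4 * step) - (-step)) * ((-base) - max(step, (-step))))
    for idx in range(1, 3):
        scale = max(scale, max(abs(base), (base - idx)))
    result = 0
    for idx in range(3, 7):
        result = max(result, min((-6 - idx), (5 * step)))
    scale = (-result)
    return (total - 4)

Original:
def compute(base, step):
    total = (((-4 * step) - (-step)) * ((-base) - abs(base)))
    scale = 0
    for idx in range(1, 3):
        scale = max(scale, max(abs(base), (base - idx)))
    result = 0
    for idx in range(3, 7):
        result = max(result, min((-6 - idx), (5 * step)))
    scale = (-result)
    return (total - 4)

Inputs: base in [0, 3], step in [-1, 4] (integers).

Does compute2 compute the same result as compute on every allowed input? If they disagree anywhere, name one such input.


On input base=0, step=-1, compute returns -4 while compute2 returns -7.
verdict: not equivalent; witness: base=0, step=-1


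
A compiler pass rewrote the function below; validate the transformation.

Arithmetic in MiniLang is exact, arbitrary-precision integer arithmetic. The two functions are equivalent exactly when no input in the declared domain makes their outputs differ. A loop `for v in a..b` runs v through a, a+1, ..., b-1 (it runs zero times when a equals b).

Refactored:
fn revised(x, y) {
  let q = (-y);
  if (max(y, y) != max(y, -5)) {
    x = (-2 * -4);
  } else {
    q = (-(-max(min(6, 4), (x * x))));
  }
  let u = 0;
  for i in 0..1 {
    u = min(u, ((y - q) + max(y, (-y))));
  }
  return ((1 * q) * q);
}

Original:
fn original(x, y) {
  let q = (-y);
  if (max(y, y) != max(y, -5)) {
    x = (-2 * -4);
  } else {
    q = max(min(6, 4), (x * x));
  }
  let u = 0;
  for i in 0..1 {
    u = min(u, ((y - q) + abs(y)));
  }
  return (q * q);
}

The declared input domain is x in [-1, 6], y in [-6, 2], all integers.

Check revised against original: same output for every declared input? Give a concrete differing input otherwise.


Equivalent — the differences include arithmetic usage differs; and min/max/abs usage differs; and constant usage differs, yet no declared input distinguishes the two.
As a probe, take x=3, y=-1: original runs q becomes 1; next (max(y, y) != max(y, -5)) evaluates to false; next q becomes 9; next u becomes 0; next at i=0:; next u becomes -9; next final value 81; revised runs q becomes 1; next (max(y, y) != max(y, -5)) evaluates to false; next q becomes 9; next u becomes 0; next at i=0:; next u becomes -9; next final value 81; both end at 81.
An exhaustive pass over the 72 declared inputs shows identical outputs.
verdict: equivalent


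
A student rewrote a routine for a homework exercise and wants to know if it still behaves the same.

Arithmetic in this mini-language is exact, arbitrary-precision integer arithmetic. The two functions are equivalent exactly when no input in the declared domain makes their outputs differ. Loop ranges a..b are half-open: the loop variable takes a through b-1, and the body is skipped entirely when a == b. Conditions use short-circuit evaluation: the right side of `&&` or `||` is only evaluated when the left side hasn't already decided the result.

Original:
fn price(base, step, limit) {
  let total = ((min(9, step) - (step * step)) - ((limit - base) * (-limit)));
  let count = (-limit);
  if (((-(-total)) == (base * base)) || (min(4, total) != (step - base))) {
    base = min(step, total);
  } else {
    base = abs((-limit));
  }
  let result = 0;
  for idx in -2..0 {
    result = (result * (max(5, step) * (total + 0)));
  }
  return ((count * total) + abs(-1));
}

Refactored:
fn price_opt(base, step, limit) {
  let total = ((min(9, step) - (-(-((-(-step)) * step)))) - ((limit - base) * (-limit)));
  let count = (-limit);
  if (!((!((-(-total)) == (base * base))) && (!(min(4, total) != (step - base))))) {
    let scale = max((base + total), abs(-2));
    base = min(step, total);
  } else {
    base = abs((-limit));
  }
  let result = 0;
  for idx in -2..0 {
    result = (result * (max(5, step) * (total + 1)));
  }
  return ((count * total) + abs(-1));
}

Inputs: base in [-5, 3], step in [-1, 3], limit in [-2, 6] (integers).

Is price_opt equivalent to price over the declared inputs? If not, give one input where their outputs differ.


Equivalent. The edit looks behavioral (`0` became `1`), but over these ranges it never changes the outcome.
An exhaustive pass over the 405 declared inputs shows identical outputs.
Spot check at base=1, step=-1, limit=0 — price: total becomes -2; next count becomes 0; next (((-(-total)) == (base * base)) || (min(4, total) != (step - base))) evaluates to false; next base becomes 0; next result becomes 0; next at idx=-2:; next result becomes 0; next at idx=-1:; next result becomes 0; next final value 1. price_opt: total becomes -2; next count becomes 0; next (!((!((-(-total)) == (base * base))) && (!(min(4, total) != (step - base))))) evaluates to false; next base becomes 0; next result becomes 0; next at idx=-2:; next result becomes 0; next at idx=-1:; next result becomes 0; next final value 1. Both give 1.
verdict: equivalent


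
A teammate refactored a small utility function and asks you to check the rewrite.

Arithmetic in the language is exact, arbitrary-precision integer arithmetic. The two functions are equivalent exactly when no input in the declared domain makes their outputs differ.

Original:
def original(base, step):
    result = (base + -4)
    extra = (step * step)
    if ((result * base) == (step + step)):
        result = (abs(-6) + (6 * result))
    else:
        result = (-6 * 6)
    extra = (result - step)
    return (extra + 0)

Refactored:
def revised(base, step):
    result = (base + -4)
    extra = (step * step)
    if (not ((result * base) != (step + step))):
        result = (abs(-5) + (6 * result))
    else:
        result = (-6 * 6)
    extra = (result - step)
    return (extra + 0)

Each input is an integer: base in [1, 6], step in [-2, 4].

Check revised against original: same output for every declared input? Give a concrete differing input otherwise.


The rewrite breaks on base=2, step=-2, where the results are -4 and -5.
original: result := -2 | extra := 4 | ((result * base) == (step + step)): true | result := -6 | extra := -4 | result -4
revised: result := -2 | extra := 4 | (not ((result * base) != (step + step))): true | result := -7 | extra := -5 | result -5
verdict: not equivalent; witness: base=2, step=-2


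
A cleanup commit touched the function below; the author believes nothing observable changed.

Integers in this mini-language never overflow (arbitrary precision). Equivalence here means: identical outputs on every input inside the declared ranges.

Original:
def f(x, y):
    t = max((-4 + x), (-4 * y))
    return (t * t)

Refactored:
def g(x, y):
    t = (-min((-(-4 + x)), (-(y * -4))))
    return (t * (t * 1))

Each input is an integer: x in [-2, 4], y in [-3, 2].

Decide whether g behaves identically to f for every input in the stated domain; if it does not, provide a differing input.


The two versions differ — the changes include arithmetic usage differs, and min/max/abs usage differs, and constant usage differs.
One worked example (x=0, y=1) — f: t := -4 | result 16; g: t := -4 | result 16; agreement on 16.
Every one of the 42 inputs gives matching results.
verdict: equivalent


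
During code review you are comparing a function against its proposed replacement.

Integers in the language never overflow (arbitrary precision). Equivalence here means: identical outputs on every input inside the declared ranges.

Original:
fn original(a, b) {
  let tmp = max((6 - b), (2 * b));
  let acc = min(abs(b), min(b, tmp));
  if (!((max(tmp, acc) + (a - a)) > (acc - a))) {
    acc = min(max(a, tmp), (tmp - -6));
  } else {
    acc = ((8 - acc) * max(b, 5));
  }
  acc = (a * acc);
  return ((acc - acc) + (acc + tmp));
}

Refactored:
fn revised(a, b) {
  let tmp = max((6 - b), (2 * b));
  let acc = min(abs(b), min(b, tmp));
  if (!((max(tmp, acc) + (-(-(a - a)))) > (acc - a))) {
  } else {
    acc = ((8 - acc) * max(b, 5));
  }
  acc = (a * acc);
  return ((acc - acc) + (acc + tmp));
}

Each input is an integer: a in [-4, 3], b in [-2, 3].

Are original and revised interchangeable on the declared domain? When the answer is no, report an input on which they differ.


These are not equivalent — on a=-4, b=1 the outputs split (-15 vs 1).
original: tmp becomes 5; next acc becomes 1; next (!((max(tmp, acc) + (a - a)) > (acc - a))) evaluates to true; next acc becomes 5; next acc becomes -20; next final value -15
revised: tmp becomes 5; next acc becomes 1; next (!((max(tmp, acc) + (-(-(a - a)))) > (acc - a))) evaluates to true; next acc becomes -4; next final value 1
verdict: not equivalent; witness: a=-4, b=1


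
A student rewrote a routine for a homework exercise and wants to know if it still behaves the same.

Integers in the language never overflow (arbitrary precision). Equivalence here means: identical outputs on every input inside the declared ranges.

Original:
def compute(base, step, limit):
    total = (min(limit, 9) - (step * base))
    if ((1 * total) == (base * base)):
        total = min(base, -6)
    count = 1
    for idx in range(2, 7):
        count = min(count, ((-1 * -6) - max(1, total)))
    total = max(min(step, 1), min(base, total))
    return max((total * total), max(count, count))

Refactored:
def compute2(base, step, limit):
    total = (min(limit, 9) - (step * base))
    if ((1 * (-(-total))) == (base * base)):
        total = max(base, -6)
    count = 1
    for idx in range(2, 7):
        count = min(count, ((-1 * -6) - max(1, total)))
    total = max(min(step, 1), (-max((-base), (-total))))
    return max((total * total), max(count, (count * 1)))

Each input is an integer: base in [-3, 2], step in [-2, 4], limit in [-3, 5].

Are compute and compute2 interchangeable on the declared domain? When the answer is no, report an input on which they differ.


There is a counterexample at base=-1, step=-2, limit=3: 4 on one side, 1 on the other.
compute: total becomes 1; next ((1 * total) == (base * base)) evaluates to true; next total becomes -6; next count becomes 1; next at idx=2:; next count becomes 1; next at idx=3:; next count becomes 1; next at idx=4:; next count becomes 1; next at idx=5:; next count becomes 1; next at idx=6:; next count becomes 1; next total becomes -2; next final value 4
compute2: total becomes 1; next ((1 * (-(-total))) == (base * base)) evaluates to true; next total becomes -1; next count becomes 1; next at idx=2:; next count becomes 1; next at idx=3:; next count becomes 1; next at idx=4:; next count becomes 1; next at idx=5:; next count becomes 1; next at idx=6:; next count becomes 1; next total becomes -1; next final value 1
verdict: not equivalent; witness: base=-1, step=-2, limit=3


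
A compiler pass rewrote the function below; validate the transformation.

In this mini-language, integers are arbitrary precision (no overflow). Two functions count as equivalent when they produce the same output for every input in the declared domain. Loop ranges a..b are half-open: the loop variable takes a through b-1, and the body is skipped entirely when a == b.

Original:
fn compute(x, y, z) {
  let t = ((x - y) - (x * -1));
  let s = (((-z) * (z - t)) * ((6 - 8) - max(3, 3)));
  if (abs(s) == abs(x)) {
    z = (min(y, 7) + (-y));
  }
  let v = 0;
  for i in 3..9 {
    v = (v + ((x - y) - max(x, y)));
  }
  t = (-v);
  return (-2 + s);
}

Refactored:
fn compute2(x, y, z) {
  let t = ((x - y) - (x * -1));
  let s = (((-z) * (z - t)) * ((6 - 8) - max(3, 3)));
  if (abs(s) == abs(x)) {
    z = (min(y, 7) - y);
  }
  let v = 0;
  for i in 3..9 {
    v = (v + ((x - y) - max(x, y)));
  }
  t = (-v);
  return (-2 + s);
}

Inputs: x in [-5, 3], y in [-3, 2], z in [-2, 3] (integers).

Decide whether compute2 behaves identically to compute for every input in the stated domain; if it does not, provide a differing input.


This is a faithful refactor — arithmetic usage differs, but the computed results match everywhere.
Spot check at x=3, y=-1, z=1 — compute: t becomes 7; next s becomes -30; next (abs(s) == abs(x)) evaluates to false; next v becomes 0; next at i=3:; next v becomes 1; next at i=4:; next v becomes 2; next at i=5:; next v becomes 3; next at i=6:; next v becomes 4; next at i=7:; next v becomes 5; next at i=8:; next v becomes 6; next t becomes -6; next final value -32. compute2: t becomes 7; next s becomes -30; next (abs(s) == abs(x)) evaluates to false; next v becomes 0; next at i=3:; next v becomes 1; next at i=4:; next v becomes 2; next at i=5:; next v becomes 3; next at i=6:; next v becomes 4; next at i=7:; next v becomes 5; next at i=8:; next v becomes 6; next t becomes -6; next final value -32. Both give -32.
Checked all 324 inputs in the declared domain: the outputs agree on every one.
verdict: equivalent


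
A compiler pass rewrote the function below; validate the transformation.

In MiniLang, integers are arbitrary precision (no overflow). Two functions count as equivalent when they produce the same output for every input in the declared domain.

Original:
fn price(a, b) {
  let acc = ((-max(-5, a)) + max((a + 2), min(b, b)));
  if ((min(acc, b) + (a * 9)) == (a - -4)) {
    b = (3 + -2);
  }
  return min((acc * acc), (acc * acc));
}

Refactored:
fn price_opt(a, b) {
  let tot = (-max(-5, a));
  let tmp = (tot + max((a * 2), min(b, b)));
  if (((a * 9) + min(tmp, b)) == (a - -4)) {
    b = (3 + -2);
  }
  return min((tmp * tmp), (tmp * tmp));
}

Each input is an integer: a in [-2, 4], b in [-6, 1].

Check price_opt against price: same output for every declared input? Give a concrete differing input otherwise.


These are not equivalent — on a=-2, b=-3 the outputs split (4 vs 1).
price: acc = 2; ((min(acc, b) + (a * 9)) == (a - -4)) -> false; return 4
price_opt: tot = 2; tmp = -1; (((a * 9) + min(tmp, b)) == (a - -4)) -> false; return 1
verdict: not equivalent; witness: a=-2, b=-3


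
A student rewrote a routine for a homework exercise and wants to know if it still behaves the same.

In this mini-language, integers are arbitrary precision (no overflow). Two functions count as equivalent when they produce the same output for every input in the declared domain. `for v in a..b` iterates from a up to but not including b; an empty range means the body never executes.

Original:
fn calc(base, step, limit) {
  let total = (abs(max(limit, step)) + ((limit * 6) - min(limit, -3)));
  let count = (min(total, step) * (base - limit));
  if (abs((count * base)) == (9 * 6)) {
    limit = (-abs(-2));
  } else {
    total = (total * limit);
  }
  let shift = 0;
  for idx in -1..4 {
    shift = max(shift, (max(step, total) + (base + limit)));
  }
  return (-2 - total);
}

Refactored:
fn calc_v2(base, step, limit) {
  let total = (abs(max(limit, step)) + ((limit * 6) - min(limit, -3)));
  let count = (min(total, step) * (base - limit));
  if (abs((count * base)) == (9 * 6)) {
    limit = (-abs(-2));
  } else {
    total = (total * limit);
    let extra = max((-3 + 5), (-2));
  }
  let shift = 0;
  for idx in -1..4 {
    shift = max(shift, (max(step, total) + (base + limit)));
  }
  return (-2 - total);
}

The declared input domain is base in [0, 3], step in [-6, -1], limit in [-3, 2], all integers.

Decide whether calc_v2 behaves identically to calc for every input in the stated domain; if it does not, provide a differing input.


This is a faithful refactor — min/max/abs usage differs; also local variable names differ; also arithmetic usage differs; also statement counts differ; also constant usage differs, but the computed results match everywhere.
Tracing base=2, step=-5, limit=0: calc: total = 3; count = -10; (abs((count * base)) == (9 * 6)) -> false; total = 0; shift = 0; [idx=-1]; shift = 2; [idx=0]; shift = 2; [idx=1]; shift = 2; [idx=2]; shift = 2; [idx=3]; shift = 2; return -2 | calc_v2: total = 3; count = -10; (abs((count * base)) == (9 * 6)) -> false; total = 0; extra = 2; shift = 0; [idx=-1]; shift = 2; [idx=0]; shift = 2; [idx=1]; shift = 2; [idx=2]; shift = 2; [idx=3]; shift = 2; return -2 — matching result -2.
Across all 144 domain points the two functions coincide.
verdict: equivalent


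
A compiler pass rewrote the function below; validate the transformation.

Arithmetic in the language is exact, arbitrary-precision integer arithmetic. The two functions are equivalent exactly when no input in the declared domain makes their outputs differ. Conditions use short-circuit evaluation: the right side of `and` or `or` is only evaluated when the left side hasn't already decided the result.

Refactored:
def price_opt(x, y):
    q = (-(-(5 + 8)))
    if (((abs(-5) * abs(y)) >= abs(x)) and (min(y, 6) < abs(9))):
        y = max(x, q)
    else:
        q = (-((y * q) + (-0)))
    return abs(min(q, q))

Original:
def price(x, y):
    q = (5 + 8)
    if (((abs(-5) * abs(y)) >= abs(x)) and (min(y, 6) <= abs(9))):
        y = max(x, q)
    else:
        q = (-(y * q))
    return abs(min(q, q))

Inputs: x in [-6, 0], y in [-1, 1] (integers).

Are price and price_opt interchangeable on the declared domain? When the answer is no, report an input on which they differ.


The one real change (`(min(y, 6) <= abs(9))` became `(min(y, 6) < abs(9))`) has no effect anywhere in the declared ranges.
One worked example (x=-3, y=-1) — price: q=13, then (((abs(-5) * abs(y)) >= abs(x)) and (min(y, 6) <= abs(9))) is true, then y=13, then returns 13; price_opt: q=13, then (((abs(-5) * abs(y)) >= abs(x)) and (min(y, 6) < abs(9))) is true, then y=13, then returns 13; agreement on 13.
Every one of the 21 inputs gives matching results.
verdict: equivalent


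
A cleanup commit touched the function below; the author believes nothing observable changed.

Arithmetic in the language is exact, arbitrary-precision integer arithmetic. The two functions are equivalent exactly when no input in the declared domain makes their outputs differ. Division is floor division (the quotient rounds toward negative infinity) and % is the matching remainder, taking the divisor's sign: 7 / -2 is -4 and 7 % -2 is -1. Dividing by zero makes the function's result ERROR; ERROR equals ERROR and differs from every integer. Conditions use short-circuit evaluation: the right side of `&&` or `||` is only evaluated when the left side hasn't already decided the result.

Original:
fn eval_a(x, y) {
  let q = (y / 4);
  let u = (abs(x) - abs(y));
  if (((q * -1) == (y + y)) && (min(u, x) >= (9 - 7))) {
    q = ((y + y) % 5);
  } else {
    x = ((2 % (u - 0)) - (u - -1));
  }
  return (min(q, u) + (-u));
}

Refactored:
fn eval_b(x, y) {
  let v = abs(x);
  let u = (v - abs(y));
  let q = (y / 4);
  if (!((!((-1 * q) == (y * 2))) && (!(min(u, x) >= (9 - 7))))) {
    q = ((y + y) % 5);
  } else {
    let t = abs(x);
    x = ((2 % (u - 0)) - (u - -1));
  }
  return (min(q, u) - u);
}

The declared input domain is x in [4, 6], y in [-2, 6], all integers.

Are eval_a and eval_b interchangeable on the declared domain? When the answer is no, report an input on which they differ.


On input x=4, y=-2, eval_a returns -3 while eval_b returns -1.
verdict: not equivalent; witness: x=4, y=-2


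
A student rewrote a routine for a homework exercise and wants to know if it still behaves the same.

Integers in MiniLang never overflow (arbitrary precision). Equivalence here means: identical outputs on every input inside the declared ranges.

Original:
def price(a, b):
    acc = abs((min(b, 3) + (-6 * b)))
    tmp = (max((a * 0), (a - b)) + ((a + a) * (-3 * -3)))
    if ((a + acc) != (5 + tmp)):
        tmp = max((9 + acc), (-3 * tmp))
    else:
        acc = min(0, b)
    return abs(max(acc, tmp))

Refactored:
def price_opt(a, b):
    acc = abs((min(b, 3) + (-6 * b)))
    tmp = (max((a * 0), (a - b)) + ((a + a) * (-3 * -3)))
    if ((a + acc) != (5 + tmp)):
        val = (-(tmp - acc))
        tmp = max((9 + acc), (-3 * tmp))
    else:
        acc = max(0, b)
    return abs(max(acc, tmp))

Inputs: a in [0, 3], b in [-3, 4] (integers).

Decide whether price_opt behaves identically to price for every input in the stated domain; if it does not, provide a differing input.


Take a=0, b=1.
price: acc=5, then tmp=0, then ((a + acc) != (5 + tmp)) is false, then acc=0, then returns 0
price_opt: acc=5, then tmp=0, then ((a + acc) != (5 + tmp)) is false, then acc=1, then returns 1
0 vs 1 — the two versions disagree here.
verdict: not equivalent; witness: a=0, b=1


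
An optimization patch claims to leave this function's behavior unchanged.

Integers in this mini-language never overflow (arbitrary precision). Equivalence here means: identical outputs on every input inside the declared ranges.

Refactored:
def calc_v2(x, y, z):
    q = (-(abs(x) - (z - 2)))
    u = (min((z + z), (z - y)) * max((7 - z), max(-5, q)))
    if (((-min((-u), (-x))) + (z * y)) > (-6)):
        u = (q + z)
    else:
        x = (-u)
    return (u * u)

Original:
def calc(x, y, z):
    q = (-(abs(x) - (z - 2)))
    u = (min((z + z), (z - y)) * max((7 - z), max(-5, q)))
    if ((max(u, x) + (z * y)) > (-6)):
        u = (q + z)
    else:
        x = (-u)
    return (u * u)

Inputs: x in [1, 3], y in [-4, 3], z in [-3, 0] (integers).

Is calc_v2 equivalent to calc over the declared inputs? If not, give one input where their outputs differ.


The two versions differ — the changes include min/max/abs usage differs.
One worked example (x=2, y=-4, z=0) — calc: q = -4; u = 0; ((max(u, x) + (z * y)) > (-6)) -> true; u = -4; return 16; calc_v2: q = -4; u = 0; (((-min((-u), (-x))) + (z * y)) > (-6)) -> true; u = -4; return 16; agreement on 16.
Across all 96 domain points the two functions coincide.
verdict: equivalent


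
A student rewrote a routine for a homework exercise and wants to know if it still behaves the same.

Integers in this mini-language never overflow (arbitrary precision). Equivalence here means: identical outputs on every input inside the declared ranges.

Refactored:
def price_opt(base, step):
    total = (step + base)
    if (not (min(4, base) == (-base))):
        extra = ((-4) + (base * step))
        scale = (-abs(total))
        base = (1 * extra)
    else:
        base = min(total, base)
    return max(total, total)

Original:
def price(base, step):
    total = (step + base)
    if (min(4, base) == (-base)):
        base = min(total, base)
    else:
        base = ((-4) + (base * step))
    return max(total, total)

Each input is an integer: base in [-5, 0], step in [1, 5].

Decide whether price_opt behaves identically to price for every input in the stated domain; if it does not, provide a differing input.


Behavior is preserved: although local variable names differ; and boolean connective usage differs; and statement counts differ; and constant usage differs; and arithmetic usage differs; and min/max/abs usage differs, the outputs never diverge.
Spot check at base=0, step=3 — price: total=3, then (min(4, base) == (-base)) is true, then base=0, then returns 3. price_opt: total=3, then (not (min(4, base) == (-base))) is false, then base=0, then returns 3. Both give 3.
An exhaustive pass over the 30 declared inputs shows identical outputs.
verdict: equivalent


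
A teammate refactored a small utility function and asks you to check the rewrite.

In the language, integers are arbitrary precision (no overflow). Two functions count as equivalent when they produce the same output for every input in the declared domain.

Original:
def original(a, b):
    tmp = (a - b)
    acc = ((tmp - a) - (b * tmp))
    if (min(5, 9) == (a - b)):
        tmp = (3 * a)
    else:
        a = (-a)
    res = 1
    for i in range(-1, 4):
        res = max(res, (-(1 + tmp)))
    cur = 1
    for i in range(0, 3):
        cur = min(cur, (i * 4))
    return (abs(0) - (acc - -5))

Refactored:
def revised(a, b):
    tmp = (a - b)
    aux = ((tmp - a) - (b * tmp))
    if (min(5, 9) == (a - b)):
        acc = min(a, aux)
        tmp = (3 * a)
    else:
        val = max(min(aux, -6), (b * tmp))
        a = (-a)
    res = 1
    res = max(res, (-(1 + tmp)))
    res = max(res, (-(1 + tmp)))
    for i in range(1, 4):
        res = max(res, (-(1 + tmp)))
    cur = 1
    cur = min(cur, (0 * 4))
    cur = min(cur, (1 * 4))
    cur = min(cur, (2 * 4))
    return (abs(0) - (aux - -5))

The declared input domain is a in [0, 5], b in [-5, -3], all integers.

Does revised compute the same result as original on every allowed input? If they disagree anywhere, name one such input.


The two are interchangeable: loop structure differs, plus constant usage differs, plus arithmetic usage differs, plus local variable names differ, plus min/max/abs usage differs, plus statement counts differ, and every declared input agrees.
As a probe, take a=0, b=-3: original runs tmp = 3; acc = 12; (min(5, 9) == (a - b)) -> false; a = 0; res = 1; [i=-1]; res = 1; [i=0]; res = 1; [i=1]; res = 1; [i=2]; res = 1; [i=3]; res = 1; cur = 1; [i=0]; cur = 0; [i=1]; cur = 0; [i=2]; cur = 0; return -17; revised runs tmp = 3; aux = 12; (min(5, 9) == (a - b)) -> false; val = -6; a = 0; res = 1; res = 1; res = 1; [i=1]; res = 1; [i=2]; res = 1; [i=3]; res = 1; cur = 1; cur = 0; cur = 0; cur = 0; return -17; both end at -17.
Across all 18 domain points the two functions coincide.
verdict: equivalent


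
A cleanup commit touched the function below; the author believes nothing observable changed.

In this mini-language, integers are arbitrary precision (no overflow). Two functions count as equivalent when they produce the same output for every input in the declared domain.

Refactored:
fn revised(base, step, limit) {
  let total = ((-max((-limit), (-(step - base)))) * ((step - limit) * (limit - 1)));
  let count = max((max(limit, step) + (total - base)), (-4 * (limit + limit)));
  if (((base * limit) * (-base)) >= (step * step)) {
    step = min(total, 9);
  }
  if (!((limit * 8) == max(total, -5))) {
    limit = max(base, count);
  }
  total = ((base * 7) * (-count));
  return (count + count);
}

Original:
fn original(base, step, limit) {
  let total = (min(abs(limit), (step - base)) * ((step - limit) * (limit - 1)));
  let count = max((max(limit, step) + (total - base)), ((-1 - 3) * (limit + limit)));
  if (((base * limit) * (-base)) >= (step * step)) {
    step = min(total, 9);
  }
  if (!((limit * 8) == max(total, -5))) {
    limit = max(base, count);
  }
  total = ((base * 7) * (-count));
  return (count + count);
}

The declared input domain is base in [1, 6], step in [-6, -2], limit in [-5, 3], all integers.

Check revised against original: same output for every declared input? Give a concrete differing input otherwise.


Try base=1, step=-3, limit=-5.
original: total := 48 | count := 44 | (((base * limit) * (-base)) >= (step * step)): false | (!((limit * 8) == max(total, -5))): true | limit := 44 | total := -308 | result 88
revised: total := 60 | count := 56 | (((base * limit) * (-base)) >= (step * step)): false | (!((limit * 8) == max(total, -5))): true | limit := 56 | total := -392 | result 112
88 vs 112 — the two versions disagree here.
verdict: not equivalent; witness: base=1, step=-3, limit=-5


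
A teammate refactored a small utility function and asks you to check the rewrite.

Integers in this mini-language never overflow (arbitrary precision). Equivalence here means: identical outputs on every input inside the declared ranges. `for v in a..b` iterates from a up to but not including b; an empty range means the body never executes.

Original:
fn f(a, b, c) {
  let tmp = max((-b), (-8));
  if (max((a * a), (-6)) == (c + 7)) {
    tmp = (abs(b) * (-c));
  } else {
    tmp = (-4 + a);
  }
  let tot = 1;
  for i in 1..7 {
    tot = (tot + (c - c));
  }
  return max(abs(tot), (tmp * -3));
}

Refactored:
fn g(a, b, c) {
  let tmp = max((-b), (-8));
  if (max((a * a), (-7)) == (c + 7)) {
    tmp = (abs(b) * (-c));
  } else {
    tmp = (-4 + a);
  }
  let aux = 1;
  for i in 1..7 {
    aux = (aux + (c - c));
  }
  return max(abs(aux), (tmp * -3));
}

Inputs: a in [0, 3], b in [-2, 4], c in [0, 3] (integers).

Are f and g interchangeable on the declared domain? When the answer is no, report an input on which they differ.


Although `6` became `7`, no input in the stated domain can expose it.
As a probe, take a=0, b=2, c=1: f runs tmp becomes -2; next (max((a * a), (-6)) == (c + 7)) evaluates to false; next tmp becomes -4; next tot becomes 1; next at i=1:; next tot becomes 1; next at i=2:; next tot becomes 1; next at i=3:; next tot becomes 1; next at i=4:; next tot becomes 1; next at i=5:; next tot becomes 1; next at i=6:; next tot becomes 1; next final value 12; g runs tmp becomes -2; next (max((a * a), (-7)) == (c + 7)) evaluates to false; next tmp becomes -4; next aux becomes 1; next at i=1:; next aux becomes 1; next at i=2:; next aux becomes 1; next at i=3:; next aux becomes 1; next at i=4:; next aux becomes 1; next at i=5:; next aux becomes 1; next at i=6:; next aux becomes 1; next final value 12; both end at 12.
Checked all 112 inputs in the declared domain: the outputs agree on every one.
verdict: equivalent


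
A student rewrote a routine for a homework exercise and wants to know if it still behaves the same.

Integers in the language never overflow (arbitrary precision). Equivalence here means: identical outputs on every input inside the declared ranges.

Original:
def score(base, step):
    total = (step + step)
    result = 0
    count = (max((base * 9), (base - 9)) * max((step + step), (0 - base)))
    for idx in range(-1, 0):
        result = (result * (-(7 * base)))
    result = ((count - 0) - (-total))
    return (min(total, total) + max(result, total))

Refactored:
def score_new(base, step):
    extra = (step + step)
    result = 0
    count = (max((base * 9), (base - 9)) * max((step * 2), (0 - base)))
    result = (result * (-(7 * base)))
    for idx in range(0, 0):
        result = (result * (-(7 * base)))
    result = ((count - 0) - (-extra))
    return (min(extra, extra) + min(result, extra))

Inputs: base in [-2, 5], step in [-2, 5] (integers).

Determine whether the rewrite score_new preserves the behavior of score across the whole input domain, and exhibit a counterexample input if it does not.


Consider the input base=-2, step=-2.
score: total becomes -4; next result becomes 0; next count becomes -22; next at idx=-1:; next result becomes 0; next result becomes -26; next final value -8
score_new: extra becomes -4; next result becomes 0; next count becomes -22; next result becomes 0; next idx never enters its loop body; next result becomes -26; next final value -30
-8 != -30, so the rewrite changes behavior.
verdict: not equivalent; witness: base=-2, step=-2


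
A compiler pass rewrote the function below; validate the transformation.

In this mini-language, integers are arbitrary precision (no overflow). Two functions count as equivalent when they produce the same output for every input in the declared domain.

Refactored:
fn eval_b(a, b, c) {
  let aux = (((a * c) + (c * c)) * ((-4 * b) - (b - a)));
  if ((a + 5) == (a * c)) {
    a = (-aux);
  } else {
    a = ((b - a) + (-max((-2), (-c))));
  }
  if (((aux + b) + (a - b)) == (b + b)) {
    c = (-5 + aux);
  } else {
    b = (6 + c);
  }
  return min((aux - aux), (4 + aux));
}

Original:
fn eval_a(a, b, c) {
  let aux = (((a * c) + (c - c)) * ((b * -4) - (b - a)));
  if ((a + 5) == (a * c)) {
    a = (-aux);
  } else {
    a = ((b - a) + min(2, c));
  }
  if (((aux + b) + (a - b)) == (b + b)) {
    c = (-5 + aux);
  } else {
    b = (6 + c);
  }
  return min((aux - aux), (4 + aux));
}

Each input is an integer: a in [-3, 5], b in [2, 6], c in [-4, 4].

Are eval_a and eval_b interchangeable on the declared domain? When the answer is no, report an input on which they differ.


Not equivalent: a=-3, b=2, c=-4 separates them (-152 vs -360).
eval_a: aux := -156 | ((a + 5) == (a * c)): false | a := 1 | (((aux + b) + (a - b)) == (b + b)): false | b := 2 | result -152
eval_b: aux := -364 | ((a + 5) == (a * c)): false | a := 1 | (((aux + b) + (a - b)) == (b + b)): false | b := 2 | result -360
verdict: not equivalent; witness: a=-3, b=2, c=-4


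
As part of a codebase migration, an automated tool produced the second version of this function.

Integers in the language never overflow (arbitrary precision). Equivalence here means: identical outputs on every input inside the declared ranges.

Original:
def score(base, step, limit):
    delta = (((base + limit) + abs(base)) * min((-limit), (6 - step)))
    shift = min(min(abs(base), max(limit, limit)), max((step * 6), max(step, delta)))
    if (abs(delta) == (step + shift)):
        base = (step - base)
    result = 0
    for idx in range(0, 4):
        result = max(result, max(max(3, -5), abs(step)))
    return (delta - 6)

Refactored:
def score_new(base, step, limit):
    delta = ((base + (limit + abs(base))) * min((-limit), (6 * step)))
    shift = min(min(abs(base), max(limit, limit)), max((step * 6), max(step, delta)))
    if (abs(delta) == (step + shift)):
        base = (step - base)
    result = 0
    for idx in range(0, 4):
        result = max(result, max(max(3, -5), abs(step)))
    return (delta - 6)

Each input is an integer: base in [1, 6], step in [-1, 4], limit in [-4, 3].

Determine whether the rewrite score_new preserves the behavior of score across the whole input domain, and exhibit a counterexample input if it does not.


At base=1, step=-1, limit=-4: score gives -14, score_new gives 6.
verdict: not equivalent; witness: base=1, step=-1, limit=-4


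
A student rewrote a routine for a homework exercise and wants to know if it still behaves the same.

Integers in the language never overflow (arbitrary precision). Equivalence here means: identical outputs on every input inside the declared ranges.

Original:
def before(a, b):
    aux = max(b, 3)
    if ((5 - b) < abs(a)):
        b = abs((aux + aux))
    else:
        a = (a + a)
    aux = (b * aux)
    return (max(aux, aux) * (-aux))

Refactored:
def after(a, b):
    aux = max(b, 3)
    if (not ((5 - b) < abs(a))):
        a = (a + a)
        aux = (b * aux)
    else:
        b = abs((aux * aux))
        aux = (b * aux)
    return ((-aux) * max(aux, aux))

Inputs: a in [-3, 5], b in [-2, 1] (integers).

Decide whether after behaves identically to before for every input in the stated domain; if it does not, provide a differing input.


Evaluate both at a=5, b=1.
before: aux := 3 | ((5 - b) < abs(a)): true | b := 6 | aux := 18 | result -324
after: aux := 3 | (not ((5 - b) < abs(a))): false | b := 9 | aux := 27 | result -729
-324 != -729, so the rewrite changes behavior.
verdict: not equivalent; witness: a=5, b=1


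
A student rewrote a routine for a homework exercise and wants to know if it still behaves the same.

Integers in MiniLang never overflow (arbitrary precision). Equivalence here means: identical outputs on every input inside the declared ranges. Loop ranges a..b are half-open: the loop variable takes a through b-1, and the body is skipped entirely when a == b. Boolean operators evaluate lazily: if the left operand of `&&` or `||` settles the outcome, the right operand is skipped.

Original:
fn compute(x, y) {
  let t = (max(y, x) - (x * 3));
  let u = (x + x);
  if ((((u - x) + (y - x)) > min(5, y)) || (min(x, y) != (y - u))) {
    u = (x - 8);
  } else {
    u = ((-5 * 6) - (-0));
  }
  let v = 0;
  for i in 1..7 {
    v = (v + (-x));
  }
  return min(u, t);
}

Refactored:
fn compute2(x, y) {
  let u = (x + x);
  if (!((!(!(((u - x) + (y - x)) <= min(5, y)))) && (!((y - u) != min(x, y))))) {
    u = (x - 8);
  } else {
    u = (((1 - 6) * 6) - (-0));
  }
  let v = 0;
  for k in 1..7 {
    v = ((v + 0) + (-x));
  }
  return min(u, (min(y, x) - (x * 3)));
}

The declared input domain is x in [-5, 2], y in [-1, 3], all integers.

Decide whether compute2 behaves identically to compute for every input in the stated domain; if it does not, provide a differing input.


There is a counterexample at x=2, y=-1: -6 on one side, -7 on the other.
compute: t := -4 | u := 4 | ((((u - x) + (y - x)) > min(5, y)) || (min(x, y) != (y - u))): true | u := -6 | v := 0 | iter i=1: | v := -2 | iter i=2: | v := -4 | iter i=3: | v := -6 | iter i=4: | v := -8 | iter i=5: | v := -10 | iter i=6: | v := -12 | result -6
compute2: u := 4 | (!((!(!(((u - x) + (y - x)) <= min(5, y)))) && (!((y - u) != min(x, y))))): true | u := -6 | v := 0 | iter k=1: | v := -2 | iter k=2: | v := -4 | iter k=3: | v := -6 | iter k=4: | v := -8 | iter k=5: | v := -10 | iter k=6: | v := -12 | result -7
verdict: not equivalent; witness: x=2, y=-1
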